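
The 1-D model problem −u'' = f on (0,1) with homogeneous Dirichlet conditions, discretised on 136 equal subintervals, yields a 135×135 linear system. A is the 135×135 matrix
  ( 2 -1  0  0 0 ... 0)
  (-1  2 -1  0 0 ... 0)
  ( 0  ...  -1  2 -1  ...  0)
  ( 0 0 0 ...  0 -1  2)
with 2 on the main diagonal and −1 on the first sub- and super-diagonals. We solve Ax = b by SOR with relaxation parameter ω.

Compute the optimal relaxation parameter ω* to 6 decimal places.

½·tridiag(1,0,1) at n=135: λ_k = cos(kπ/136); max |λ| at k=1 ⇒ ρ_J = cos(π/136) ≈ 0.999733.
1 − cos²(π/136) = sin²(π/136) ⇒ √(1−ρ_J²) = sin(π/136) = 0.0230979.
Then 2/(1+√(1−ρ_J²)) = 2/(1+0.0230979); ω* = 2/1.0230979 = 1.954847.
ρ_SOR = ω* − 1 ≈ 0.954847.

ω* = 1.954847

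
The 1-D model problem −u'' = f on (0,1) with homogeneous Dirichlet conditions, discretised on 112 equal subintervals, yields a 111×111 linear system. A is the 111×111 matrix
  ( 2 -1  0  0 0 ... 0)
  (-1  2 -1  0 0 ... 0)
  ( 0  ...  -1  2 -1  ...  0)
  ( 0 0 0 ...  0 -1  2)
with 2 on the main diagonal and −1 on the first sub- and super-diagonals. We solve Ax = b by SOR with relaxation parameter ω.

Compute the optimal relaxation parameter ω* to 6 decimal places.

[ρ_J] n=111: ρ(B_J) = cos(π/(n+1)) = cos(π/112) = 0.999607.
√(1−ρ_J²) simplifies to sin(π/112) = 0.0280463.
ω* = 2 / (1 + 0.0280463) = 2 / 1.0280463 ≈ 1.945438.
[ρ_SOR] ω* − 1 = 0.945438.

ω* = 1.945438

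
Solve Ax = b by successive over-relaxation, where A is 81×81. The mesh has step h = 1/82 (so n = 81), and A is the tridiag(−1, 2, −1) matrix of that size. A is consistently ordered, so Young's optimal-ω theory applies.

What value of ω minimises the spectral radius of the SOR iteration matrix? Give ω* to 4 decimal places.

ω* = 1.9262

spectrum of D⁻¹(L+U) = {cos(kπ/82) : 1≤k≤81}; ρ_J = cos(π/82) = 0.9993.
1 − cos²(π/82) = sin²(π/82) ⇒ √(1−ρ_J²) = sin(π/82) = 0.03830.
So ω* = 2/1.03830 = 1.9262 (Young).
Hence ρ(B_{ω*}) = 1.9262 − 1 = 0.9262.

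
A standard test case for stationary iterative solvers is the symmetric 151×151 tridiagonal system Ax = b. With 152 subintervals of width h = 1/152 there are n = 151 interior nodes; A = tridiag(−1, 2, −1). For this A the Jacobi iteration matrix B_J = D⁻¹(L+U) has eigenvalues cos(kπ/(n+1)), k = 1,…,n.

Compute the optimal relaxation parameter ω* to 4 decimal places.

ω* = 1.9595

½·tridiag(1,0,1) at n=151: λ_k = cos(kπ/152); max |λ| at k=1 ⇒ ρ_J = cos(π/152) ≈ 0.9998.
√(1−ρ_J²) = |sin(π/152)| = 0.02067
ω* = 2/(1 + 0.02067) = 2/1.02067 = 1.9595.
At ω = 1.9595 every |λ(B_ω)| = ω−1, so ρ_SOR = 0.9595.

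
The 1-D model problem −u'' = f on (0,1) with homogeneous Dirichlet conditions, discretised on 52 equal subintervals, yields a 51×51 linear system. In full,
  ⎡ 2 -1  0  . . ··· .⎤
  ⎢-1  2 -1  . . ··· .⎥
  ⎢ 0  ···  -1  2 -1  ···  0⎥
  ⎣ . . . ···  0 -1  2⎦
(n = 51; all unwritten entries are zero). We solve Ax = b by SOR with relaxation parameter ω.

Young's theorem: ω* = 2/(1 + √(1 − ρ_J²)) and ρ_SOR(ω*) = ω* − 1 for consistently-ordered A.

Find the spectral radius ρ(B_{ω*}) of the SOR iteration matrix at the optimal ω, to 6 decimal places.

[ρ_J] n=51: ρ(B_J) = cos(π/(n+1)) = cos(π/52) = 0.998176.
√(1 − cos²(π/52)) = sin(π/52) ≈ 0.0603785.
[ω*] 2 ÷ (1 + 0.0603785) = 2 ÷ 1.0603785 = 1.886119.
At ω = 1.886119 every |λ(B_ω)| = ω−1, so ρ_SOR = 0.886119.

ρ_SOR = 0.886119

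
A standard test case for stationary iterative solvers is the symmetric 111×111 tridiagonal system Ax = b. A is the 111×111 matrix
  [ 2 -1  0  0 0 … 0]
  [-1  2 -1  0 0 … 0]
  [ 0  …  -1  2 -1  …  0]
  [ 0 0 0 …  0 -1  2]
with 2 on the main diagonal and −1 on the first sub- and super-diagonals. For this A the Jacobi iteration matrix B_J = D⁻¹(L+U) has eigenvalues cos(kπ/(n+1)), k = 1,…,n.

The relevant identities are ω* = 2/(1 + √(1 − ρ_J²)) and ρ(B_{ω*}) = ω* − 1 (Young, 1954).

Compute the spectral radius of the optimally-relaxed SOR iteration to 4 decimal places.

B_J for the 111×111 system has eigenvalues cos(kπ/112); ρ_J = cos(π/112) = 0.9996.
√(1 − cos²(π/112)) = sin(π/112) ≈ 0.02805.
So ω* = 2/1.02805 = 1.9454 (Young).
[ρ_SOR] ω* − 1 = 0.9454.

ρ_SOR = 0.9454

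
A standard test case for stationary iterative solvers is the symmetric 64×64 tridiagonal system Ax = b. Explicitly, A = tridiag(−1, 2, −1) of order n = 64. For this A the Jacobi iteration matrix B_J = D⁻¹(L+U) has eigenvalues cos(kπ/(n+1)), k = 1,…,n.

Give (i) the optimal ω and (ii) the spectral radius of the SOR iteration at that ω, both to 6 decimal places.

ω* = 1.907826, ρ_SOR = 0.907826

B_J for the 64×64 system has eigenvalues cos(kπ/65); ρ_J = cos(π/65) = 0.998832.
root = sin(π/65) = 0.0483134  (since 1−cos² = sin²).
ω* = 2/(1+0.0483134) = 1.907826
[ρ_SOR] ω* − 1 = 0.907826.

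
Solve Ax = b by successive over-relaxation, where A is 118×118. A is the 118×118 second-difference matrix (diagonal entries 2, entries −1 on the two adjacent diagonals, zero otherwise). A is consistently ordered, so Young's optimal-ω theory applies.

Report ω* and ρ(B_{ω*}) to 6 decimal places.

ω* = 1.948564, ρ_SOR = 0.948564

½·tridiag(1,0,1) at n=118: λ_k = cos(kπ/119); max |λ| at k=1 ⇒ ρ_J = cos(π/119) ≈ 0.999652.
√(1−ρ_J²) simplifies to sin(π/119) = 0.0263969.
Young: ω* = 2/(1+√(1−ρ_J²)) = 2/(1+0.0263969) = 2/1.0263969 = 1.948564.
Hence ρ(B_{ω*}) = 1.948564 − 1 = 0.948564.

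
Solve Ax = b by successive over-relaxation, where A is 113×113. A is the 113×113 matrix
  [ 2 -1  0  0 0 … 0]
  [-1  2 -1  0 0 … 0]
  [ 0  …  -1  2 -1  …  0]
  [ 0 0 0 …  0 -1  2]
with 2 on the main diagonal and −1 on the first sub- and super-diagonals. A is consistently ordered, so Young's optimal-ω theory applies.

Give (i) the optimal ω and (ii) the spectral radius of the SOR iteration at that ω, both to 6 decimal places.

With n=113, ρ(Jacobi) = cos(π/114) = 0.999620.
√(1 − cos²(π/114)) = sin(π/114) ≈ 0.0275543.
ω* = 2/(1+0.0275543) = 1.946369
[ρ_SOR] ω* − 1 = 0.946369.

ω* = 1.946369, ρ_SOR = 0.946369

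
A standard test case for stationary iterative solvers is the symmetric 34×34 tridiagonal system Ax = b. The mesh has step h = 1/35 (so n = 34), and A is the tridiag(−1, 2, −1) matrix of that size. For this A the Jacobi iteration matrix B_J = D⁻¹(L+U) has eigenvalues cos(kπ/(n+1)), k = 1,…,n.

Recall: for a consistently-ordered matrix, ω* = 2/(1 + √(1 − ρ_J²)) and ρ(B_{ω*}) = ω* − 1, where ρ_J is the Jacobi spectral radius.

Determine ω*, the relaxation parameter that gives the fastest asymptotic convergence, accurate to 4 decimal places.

ω* = 1.8355

B_J for the 34×34 system has eigenvalues cos(kπ/35); ρ_J = cos(π/35) = 0.9960.
1 − cos²(π/35) = sin²(π/35) ⇒ √(1−ρ_J²) = sin(π/35) = 0.08964.
[ω*] 2 ÷ (1 + 0.08964) = 2 ÷ 1.08964 = 1.8355.
ρ_SOR = ω* − 1 ≈ 0.8355.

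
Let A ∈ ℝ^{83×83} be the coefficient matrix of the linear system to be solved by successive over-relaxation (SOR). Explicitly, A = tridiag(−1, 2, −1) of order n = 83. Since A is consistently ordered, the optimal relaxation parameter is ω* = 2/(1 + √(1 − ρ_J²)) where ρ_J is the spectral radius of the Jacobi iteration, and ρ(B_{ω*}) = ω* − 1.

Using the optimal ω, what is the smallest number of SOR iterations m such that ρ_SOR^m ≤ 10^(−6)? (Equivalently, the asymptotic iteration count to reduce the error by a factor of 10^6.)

spectrum of D⁻¹(L+U) = {cos(kπ/84) : 1≤k≤83}; ρ_J = cos(π/84) = 0.9993007.
√(1 − cos²(π/84)) = sin(π/84) ≈ 0.0373912.
ω* = 2/(1+0.0373912) = 1.9279130
ρ_SOR = ω* − 1 = 1.9279130 − 1 = 0.9279130.
ρ_SOR^m ≤ 10^(−6) ⇔ m ≥ 6·ln10/(−ln 0.9279130) = 13.8155/0.0748173 = 184.656; m = ⌈184.656⌉ = 185.

m = 185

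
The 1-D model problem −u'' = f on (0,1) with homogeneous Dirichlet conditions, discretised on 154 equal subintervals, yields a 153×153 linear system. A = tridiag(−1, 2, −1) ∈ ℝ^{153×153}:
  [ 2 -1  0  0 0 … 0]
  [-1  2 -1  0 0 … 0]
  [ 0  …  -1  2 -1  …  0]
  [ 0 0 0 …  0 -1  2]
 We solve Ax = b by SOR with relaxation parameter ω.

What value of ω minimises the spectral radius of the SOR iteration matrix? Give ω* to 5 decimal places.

n=153: λ(B_J) = 1 − λ(A)/2 = cos(kπ/154); k=1 gives ρ_J = 0.99979.
√(1−ρ_J²) simplifies to sin(π/154) = 0.020399.
Then 2/(1+√(1−ρ_J²)) = 2/(1+0.020399); ω* = 2/1.020399 = 1.96002.
and ρ(B_{ω*}) = 1.96002 − 1 = 0.96002.

ω* = 1.96002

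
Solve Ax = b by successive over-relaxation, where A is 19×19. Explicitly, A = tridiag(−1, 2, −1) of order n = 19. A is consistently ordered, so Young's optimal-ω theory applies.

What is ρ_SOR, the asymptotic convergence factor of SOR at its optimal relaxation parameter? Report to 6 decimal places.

With n=19, ρ(Jacobi) = cos(π/20) = 0.987688.
root = sin(π/20) = 0.1564345  (since 1−cos² = sin²).
Young: ω* = 2/(1+√(1−ρ_J²)) = 2/(1+0.1564345) = 2/1.1564345 = 1.729454.
ρ(B_{ω*}) = ω*−1 = 0.729454

ρ_SOR = 0.729454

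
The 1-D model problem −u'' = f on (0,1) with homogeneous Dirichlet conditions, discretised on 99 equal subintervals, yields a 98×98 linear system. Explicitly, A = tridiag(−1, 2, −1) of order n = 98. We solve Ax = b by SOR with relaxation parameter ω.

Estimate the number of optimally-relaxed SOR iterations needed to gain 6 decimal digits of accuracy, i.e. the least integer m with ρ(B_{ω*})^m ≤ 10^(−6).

[ρ_J] n=98: ρ(B_J) = cos(π/(n+1)) = cos(π/99) = 0.9994965.
√(1−ρ_J²) simplifies to sin(π/99) = 0.0317279.
ω* = 2/(1 + 0.0317279) = 2/1.0317279 = 1.9384956.
ρ_SOR = ω* − 1 ≈ 0.9384956.
(0.9384956)^m ≤ 10^{−6}  ⇒  m·ln(0.9384956) ≤ −6·ln10  ⇒  m ≥ 217.645  ⇒  m = 218

m = 218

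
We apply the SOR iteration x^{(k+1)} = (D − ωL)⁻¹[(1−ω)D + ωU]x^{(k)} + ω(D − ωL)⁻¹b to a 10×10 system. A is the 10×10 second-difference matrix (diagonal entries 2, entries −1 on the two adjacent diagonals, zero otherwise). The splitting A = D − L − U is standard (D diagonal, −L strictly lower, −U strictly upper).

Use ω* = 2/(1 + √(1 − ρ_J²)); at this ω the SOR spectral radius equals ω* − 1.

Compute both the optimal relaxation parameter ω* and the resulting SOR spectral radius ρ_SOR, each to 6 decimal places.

ω* = 1.560388, ρ_SOR = 0.560388

spectrum of D⁻¹(L+U) = {cos(kπ/11) : 1≤k≤10}; ρ_J = cos(π/11) = 0.959493.
1 − cos²(π/11) = sin²(π/11) ⇒ √(1−ρ_J²) = sin(π/11) = 0.2817326.
Young: ω* = 2/(1+√(1−ρ_J²)) = 2/(1+0.2817326) = 2/1.2817326 = 1.560388.
ρ(B_{ω*}) = ω*−1 = 0.560388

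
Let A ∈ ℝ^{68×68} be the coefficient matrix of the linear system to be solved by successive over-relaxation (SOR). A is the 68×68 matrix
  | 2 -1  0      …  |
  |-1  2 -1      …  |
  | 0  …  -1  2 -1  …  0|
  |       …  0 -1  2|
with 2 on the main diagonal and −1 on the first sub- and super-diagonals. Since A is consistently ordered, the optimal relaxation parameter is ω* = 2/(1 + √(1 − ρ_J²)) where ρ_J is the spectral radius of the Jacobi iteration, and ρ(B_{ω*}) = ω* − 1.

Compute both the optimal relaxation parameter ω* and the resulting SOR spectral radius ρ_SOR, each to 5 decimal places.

n=68: λ(B_J) = 1 − λ(A)/2 = cos(kπ/69); k=1 gives ρ_J = 0.99896.
1 − cos²(π/69) = sin²(π/69) ⇒ √(1−ρ_J²) = sin(π/69) = 0.045515.
ω* = 2/(1 + 0.045515) = 2/1.045515 = 1.91293.
At ω = 1.91293 every |λ(B_ω)| = ω−1, so ρ_SOR = 0.91293.

ω* = 1.91293, ρ_SOR = 0.91293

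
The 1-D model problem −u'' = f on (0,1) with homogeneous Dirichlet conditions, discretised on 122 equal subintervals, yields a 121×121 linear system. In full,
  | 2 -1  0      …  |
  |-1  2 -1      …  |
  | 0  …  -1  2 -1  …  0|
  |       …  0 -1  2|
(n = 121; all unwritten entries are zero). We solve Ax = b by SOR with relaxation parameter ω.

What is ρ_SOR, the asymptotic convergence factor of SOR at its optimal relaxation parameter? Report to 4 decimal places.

ρ_SOR = 0.9498

B_J for the 121×121 system has eigenvalues cos(kπ/122); ρ_J = cos(π/122) = 0.9997.
√(1−ρ_J²) simplifies to sin(π/122) = 0.02575.
[ω*] 2 ÷ (1 + 0.02575) = 2 ÷ 1.02575 = 1.9498.
ρ(B_{ω*}) = ω*−1 = 0.9498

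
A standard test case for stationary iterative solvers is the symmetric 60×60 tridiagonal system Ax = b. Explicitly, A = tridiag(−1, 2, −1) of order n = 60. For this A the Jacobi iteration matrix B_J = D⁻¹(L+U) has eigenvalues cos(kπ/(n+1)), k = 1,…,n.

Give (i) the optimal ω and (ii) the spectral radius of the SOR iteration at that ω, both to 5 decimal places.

[ρ_J] n=60: ρ(B_J) = cos(π/(n+1)) = cos(π/61) = 0.99867.
root = sin(π/61) = 0.051479  (since 1−cos² = sin²).
ω* = 2/(1+0.051479) = 1.90208
At ω = 1.90208 every |λ(B_ω)| = ω−1, so ρ_SOR = 0.90208.

ω* = 1.90208, ρ_SOR = 0.90208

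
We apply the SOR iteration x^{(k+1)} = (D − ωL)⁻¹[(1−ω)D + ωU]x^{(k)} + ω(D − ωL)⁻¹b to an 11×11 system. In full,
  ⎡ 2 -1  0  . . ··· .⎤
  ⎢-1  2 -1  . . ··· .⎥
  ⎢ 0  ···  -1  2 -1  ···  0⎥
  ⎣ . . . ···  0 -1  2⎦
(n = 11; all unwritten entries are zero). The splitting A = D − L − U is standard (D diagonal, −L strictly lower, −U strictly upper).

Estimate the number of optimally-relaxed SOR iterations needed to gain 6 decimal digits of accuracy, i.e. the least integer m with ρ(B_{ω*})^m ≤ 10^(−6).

[ρ_J] n=11: ρ(B_J) = cos(π/(n+1)) = cos(π/12) = 0.9659258.
√(1−ρ_J²) = |sin(π/12)| = 0.2588190
ω* = 2 / (1 + 0.2588190) = 2 / 1.2588190 ≈ 1.5887908.
[ρ_SOR] ω* − 1 = 0.5887908.
For 6 digits: m = 6·ln10 / (−ln 0.5887908) = 13.8155/0.529684 = 26.083; round up → m = 27.

m = 27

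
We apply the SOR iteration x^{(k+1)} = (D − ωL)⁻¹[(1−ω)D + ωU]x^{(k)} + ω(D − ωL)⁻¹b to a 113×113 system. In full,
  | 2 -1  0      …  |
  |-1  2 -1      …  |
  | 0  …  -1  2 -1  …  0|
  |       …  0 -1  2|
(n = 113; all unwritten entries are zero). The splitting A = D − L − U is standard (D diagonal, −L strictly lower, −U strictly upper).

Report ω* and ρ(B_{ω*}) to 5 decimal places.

spectrum of D⁻¹(L+U) = {cos(kπ/114) : 1≤k≤113}; ρ_J = cos(π/114) = 0.99962.
√(1−ρ_J²) simplifies to sin(π/114) = 0.027554.
Young: ω* = 2/(1+√(1−ρ_J²)) = 2/(1+0.027554) = 2/1.027554 = 1.94637.
ρ_SOR = ω* − 1 = 1.94637 − 1 = 0.94637.

ω* = 1.94637, ρ_SOR = 0.94637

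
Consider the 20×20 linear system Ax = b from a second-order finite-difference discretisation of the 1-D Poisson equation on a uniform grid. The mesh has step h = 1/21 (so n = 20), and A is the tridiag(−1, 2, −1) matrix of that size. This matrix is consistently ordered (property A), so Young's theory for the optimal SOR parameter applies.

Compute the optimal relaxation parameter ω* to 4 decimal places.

spectrum of D⁻¹(L+U) = {cos(kπ/21) : 1≤k≤20}; ρ_J = cos(π/21) = 0.9888.
√(1−ρ_J²) = |sin(π/21)| = 0.14904
ω* = 2 / (1 + 0.14904) = 2 / 1.14904 ≈ 1.7406.
Hence ρ(B_{ω*}) = 1.7406 − 1 = 0.7406.

ω* = 1.7406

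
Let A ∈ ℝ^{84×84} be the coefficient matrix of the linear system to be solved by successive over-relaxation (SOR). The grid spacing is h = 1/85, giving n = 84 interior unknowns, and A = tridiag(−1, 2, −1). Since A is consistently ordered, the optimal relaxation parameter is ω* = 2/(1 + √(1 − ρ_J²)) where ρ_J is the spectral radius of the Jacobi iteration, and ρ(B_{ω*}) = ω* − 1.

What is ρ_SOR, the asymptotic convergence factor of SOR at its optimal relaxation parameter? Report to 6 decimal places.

ρ_J = max_k |cos(kπ/85)| = cos(π/85) = 0.999317
√(1−ρ_J²) simplifies to sin(π/85) = 0.0369515.
[ω*] 2 ÷ (1 + 0.0369515) = 2 ÷ 1.0369515 = 1.928731.
ρ_SOR = ω* − 1 ≈ 0.928731.

ρ_SOR = 0.928731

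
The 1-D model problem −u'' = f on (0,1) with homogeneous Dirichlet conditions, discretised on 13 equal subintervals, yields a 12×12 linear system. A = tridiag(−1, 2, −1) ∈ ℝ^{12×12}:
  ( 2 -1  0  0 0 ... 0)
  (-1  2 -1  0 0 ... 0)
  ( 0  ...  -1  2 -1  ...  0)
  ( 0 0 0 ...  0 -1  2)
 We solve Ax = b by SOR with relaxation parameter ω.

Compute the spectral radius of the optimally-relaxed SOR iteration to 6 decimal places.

ρ_SOR = 0.613794

½·tridiag(1,0,1) at n=12: λ_k = cos(kπ/13); max |λ| at k=1 ⇒ ρ_J = cos(π/13) ≈ 0.970942.
√(1 − cos²(π/13)) = sin(π/13) ≈ 0.2393157.
Then 2/(1+√(1−ρ_J²)) = 2/(1+0.2393157); ω* = 2/1.2393157 = 1.613794.
At ω = 1.613794 every |λ(B_ω)| = ω−1, so ρ_SOR = 0.613794.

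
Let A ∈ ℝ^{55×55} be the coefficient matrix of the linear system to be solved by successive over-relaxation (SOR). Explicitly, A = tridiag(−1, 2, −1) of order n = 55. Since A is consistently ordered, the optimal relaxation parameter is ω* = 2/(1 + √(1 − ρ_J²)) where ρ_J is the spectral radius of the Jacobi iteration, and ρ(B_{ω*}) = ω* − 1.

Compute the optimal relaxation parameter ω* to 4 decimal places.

B_J for the 55×55 system has eigenvalues cos(kπ/56); ρ_J = cos(π/56) = 0.9984.
√(1 − cos²(π/56)) = sin(π/56) ≈ 0.05607.
[ω*] 2 ÷ (1 + 0.05607) = 2 ÷ 1.05607 = 1.8938.
[ρ_SOR] ω* − 1 = 0.8938.

ω* = 1.8938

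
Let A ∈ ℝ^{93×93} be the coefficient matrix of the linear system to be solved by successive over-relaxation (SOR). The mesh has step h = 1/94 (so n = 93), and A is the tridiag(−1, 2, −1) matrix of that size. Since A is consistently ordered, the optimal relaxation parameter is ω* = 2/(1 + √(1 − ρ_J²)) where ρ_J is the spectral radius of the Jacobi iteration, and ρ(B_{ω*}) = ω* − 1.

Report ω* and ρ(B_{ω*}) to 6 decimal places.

With n=93, ρ(Jacobi) = cos(π/94) = 0.999442.
√(1 − cos²(π/94)) = sin(π/94) ≈ 0.0334150.
So ω* = 2/1.0334150 = 1.935331 (Young).
ρ_SOR = ω* − 1 = 1.935331 − 1 = 0.935331.

ω* = 1.935331, ρ_SOR = 0.935331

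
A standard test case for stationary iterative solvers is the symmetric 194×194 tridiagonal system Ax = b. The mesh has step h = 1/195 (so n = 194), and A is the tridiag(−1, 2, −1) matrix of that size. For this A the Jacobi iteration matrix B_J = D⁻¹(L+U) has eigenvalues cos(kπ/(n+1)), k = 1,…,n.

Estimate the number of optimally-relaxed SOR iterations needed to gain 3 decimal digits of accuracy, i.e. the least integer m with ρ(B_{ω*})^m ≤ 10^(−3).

m = 215

n=194: λ(B_J) = 1 − λ(A)/2 = cos(kπ/195); k=1 gives ρ_J = 0.9998702.
root = sin(π/195) = 0.0161100  (since 1−cos² = sin²).
ω* = 2/(1+0.0161100) = 1.9682908
ρ_SOR = ω* − 1 = 1.9682908 − 1 = 0.9682908.
Need (0.9682908)^m ≤ 10^(−3): m ≥ 3·ln10/|ln 0.9682908| = 6.90776/0.0322228 = 214.375 ⇒ m = 215.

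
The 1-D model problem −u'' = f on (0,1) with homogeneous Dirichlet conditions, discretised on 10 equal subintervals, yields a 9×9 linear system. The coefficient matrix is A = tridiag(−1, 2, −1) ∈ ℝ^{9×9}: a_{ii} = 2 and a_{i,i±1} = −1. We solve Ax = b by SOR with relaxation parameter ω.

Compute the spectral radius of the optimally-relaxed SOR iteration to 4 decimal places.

ρ_SOR = 0.5279

[ρ_J] n=9: ρ(B_J) = cos(π/(n+1)) = cos(π/10) = 0.9511.
1 − cos²(π/10) = sin²(π/10) ⇒ √(1−ρ_J²) = sin(π/10) = 0.30902.
ω* = 2/(1 + 0.30902) = 2/1.30902 = 1.5279.
ρ(B_{ω*}) = ω*−1 = 0.5279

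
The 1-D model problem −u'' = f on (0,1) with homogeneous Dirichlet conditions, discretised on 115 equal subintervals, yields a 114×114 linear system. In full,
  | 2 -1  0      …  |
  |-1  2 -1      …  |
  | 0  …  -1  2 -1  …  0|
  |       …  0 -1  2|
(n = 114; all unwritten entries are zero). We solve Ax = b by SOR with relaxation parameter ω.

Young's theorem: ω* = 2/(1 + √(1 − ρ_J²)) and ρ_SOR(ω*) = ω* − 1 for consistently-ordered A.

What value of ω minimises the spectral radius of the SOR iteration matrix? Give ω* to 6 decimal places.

B_J for the 114×114 system has eigenvalues cos(kπ/115); ρ_J = cos(π/115) = 0.999627.
root = sin(π/115) = 0.0273148  (since 1−cos² = sin²).
Then 2/(1+√(1−ρ_J²)) = 2/(1+0.0273148); ω* = 2/1.0273148 = 1.946823.
and ρ(B_{ω*}) = 1.946823 − 1 = 0.946823.

ω* = 1.946823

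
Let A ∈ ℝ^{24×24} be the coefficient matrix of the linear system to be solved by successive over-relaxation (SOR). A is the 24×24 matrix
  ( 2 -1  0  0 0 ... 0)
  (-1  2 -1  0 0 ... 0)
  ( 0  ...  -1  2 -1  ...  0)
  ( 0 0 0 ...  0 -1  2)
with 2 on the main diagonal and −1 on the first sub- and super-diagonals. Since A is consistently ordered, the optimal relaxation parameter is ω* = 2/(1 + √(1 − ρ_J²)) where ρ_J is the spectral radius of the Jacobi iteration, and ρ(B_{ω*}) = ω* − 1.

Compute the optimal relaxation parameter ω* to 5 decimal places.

ρ_J = max_k |cos(kπ/25)| = cos(π/25) = 0.99211
root = sin(π/25) = 0.125333  (since 1−cos² = sin²).
So ω* = 2/1.125333 = 1.77725 (Young).
ρ(B_{ω*}) = ω*−1 = 0.77725

ω* = 1.77725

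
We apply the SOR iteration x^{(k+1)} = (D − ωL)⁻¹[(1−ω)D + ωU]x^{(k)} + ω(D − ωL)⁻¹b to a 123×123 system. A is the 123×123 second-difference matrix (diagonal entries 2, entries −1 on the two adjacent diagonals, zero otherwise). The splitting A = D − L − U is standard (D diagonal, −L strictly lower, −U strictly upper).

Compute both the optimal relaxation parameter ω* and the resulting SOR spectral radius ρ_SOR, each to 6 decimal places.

[ρ_J] n=123: ρ(B_J) = cos(π/(n+1)) = cos(π/124) = 0.999679.
√(1−ρ_J²) = |sin(π/124)| = 0.0253327
ω* = 2/(1+0.0253327) = 1.950586
At ω = 1.950586 every |λ(B_ω)| = ω−1, so ρ_SOR = 0.950586.

ω* = 1.950586, ρ_SOR = 0.950586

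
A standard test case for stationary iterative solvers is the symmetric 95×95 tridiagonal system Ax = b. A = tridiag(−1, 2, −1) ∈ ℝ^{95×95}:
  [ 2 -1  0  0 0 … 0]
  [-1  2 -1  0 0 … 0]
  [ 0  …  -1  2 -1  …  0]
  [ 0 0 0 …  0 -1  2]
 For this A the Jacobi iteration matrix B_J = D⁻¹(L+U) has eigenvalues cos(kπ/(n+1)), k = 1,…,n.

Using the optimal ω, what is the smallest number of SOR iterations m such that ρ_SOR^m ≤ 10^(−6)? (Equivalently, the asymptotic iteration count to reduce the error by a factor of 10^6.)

m = 212

With n=95, ρ(Jacobi) = cos(π/96) = 0.9994646.
root = sin(π/96) = 0.0327191  (since 1−cos² = sin²).
Young: ω* = 2/(1+√(1−ρ_J²)) = 2/(1+0.0327191) = 2/1.0327191 = 1.9366350.
[ρ_SOR] ω* − 1 = 0.9366350.
ρ_SOR^m ≤ 10^(−6) ⇔ m ≥ 6·ln10/(−ln 0.9366350) = 13.8155/0.0654616 = 211.047; m = ⌈211.047⌉ = 212.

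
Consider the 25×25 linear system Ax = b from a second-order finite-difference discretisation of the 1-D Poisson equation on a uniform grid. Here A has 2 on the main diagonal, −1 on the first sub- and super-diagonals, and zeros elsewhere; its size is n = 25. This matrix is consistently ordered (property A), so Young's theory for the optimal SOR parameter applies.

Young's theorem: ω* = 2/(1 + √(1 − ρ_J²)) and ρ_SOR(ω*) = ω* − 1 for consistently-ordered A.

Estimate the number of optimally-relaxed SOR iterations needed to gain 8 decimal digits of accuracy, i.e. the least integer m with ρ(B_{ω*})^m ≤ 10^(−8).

m = 77

B_J for the 25×25 system has eigenvalues cos(kπ/26); ρ_J = cos(π/26) = 0.9927089.
√(1 − cos²(π/26)) = sin(π/26) ≈ 0.1205367.
ω* = 2 / (1 + 0.1205367) = 2 / 1.1205367 ≈ 1.7848590.
At ω = 1.7848590 every |λ(B_ω)| = ω−1, so ρ_SOR = 0.7848590.
m ≥ 8·ln10 / (−ln 0.7848590) = 76.040; smallest integer m = 77.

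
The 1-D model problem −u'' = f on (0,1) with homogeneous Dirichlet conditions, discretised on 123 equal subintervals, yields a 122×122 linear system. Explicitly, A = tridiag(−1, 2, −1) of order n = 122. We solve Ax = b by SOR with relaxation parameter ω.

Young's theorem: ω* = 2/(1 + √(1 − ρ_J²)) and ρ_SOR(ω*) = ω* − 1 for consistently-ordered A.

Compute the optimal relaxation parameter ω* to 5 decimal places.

B_J for the 122×122 system has eigenvalues cos(kπ/123); ρ_J = cos(π/123) = 0.99967.
1 − cos²(π/123) = sin²(π/123) ⇒ √(1−ρ_J²) = sin(π/123) = 0.025539.
Then 2/(1+√(1−ρ_J²)) = 2/(1+0.025539); ω* = 2/1.025539 = 1.95019.
ρ_SOR = ω* − 1 = 1.95019 − 1 = 0.95019.

ω* = 1.95019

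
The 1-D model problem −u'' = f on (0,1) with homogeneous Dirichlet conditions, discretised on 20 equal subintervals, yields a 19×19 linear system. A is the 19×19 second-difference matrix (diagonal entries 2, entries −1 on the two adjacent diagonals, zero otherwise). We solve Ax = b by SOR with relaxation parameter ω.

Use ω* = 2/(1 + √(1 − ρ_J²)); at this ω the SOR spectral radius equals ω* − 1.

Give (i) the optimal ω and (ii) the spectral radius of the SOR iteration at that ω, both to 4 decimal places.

ρ_J = max_k |cos(kπ/20)| = cos(π/20) = 0.9877
1 − cos²(π/20) = sin²(π/20) ⇒ √(1−ρ_J²) = sin(π/20) = 0.15643.
ω* = 2/(1 + 0.15643) = 2/1.15643 = 1.7295.
ρ_SOR = ω* − 1 ≈ 0.7295.

ω* = 1.7295, ρ_SOR = 0.7295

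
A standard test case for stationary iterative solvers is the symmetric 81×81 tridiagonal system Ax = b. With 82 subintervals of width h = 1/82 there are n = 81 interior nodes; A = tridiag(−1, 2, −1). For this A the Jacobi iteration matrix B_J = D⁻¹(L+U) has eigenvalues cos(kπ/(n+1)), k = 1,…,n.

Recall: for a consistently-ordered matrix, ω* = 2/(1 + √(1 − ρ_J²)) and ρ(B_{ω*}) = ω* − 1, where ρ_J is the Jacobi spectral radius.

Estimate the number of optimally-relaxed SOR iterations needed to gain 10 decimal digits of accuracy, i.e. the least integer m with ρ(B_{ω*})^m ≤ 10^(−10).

m = 301

With n=81, ρ(Jacobi) = cos(π/82) = 0.9992662.
√(1−ρ_J²) simplifies to sin(π/82) = 0.0383027.
ω* = 2 / (1 + 0.0383027) = 2 / 1.0383027 ≈ 1.9262206.
ρ(B_{ω*}) = ω*−1 = 0.9262206
m ≥ 10·ln10 / (−ln 0.9262206) = 300.431; smallest integer m = 301.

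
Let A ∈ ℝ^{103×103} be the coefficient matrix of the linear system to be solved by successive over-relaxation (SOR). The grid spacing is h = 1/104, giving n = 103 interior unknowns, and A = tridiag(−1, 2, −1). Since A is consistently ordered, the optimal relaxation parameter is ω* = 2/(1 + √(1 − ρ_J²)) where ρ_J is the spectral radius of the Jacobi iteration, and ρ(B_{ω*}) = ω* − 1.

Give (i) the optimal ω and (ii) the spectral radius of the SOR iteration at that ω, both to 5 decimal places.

½·tridiag(1,0,1) at n=103: λ_k = cos(kπ/104); max |λ| at k=1 ⇒ ρ_J = cos(π/104) ≈ 0.99954.
√(1−ρ_J²) simplifies to sin(π/104) = 0.030203.
[ω*] 2 ÷ (1 + 0.030203) = 2 ÷ 1.030203 = 1.94136.
[ρ_SOR] ω* − 1 = 0.94136.

ω* = 1.94136, ρ_SOR = 0.94136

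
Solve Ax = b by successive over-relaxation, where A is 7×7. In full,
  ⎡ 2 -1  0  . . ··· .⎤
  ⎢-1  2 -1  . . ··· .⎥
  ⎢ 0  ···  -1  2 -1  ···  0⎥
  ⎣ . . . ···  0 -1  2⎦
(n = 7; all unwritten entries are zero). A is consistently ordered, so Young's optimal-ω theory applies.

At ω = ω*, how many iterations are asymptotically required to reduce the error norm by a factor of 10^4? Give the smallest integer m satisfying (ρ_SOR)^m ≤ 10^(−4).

m = 12

n=7: λ(B_J) = 1 − λ(A)/2 = cos(kπ/8); k=1 gives ρ_J = 0.9238795.
√(1−ρ_J²) simplifies to sin(π/8) = 0.3826834.
So ω* = 2/1.3826834 = 1.4464627 (Young).
Hence ρ(B_{ω*}) = 1.4464627 − 1 = 0.4464627.
m ≥ 4·ln10 / (−ln 0.4464627) = 11.422; smallest integer m = 12.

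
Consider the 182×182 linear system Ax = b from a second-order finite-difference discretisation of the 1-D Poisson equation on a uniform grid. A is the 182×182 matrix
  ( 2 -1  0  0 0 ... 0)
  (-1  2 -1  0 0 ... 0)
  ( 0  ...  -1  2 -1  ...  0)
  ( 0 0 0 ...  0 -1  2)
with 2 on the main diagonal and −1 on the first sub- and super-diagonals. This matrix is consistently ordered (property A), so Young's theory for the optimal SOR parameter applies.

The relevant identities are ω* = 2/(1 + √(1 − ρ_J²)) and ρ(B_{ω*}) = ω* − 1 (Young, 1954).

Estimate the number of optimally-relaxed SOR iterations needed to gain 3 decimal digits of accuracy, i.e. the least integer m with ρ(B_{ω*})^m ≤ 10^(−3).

[ρ_J] n=182: ρ(B_J) = cos(π/(n+1)) = cos(π/183) = 0.9998526.
√(1−ρ_J²) simplifies to sin(π/183) = 0.0171663.
Then 2/(1+√(1−ρ_J²)) = 2/(1+0.0171663); ω* = 2/1.0171663 = 1.9662468.
ρ(B_{ω*}) = ω*−1 = 0.9662468
For 3 digits: m = 3·ln10 / (−ln 0.9662468) = 6.90776/0.034336 = 201.181; round up → m = 202.

m = 202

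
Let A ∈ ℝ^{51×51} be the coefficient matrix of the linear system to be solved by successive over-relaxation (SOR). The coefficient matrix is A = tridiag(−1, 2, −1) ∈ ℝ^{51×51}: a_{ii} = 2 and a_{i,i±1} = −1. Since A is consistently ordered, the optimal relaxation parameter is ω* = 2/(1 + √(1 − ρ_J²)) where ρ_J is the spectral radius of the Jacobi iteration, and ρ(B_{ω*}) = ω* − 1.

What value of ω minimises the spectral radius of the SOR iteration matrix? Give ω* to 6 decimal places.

ω* = 1.886119

B_J for the 51×51 system has eigenvalues cos(kπ/52); ρ_J = cos(π/52) = 0.998176.
root = sin(π/52) = 0.0603785  (since 1−cos² = sin²).
Then 2/(1+√(1−ρ_J²)) = 2/(1+0.0603785); ω* = 2/1.0603785 = 1.886119.
ρ_SOR = ω* − 1 ≈ 0.886119.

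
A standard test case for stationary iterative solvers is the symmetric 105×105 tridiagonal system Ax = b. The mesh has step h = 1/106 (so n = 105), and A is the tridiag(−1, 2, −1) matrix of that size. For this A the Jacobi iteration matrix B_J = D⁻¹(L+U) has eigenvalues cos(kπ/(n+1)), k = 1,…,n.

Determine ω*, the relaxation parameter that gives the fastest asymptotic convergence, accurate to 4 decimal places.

With n=105, ρ(Jacobi) = cos(π/106) = 0.9996.
√(1−ρ_J²) = |sin(π/106)| = 0.02963
So ω* = 2/1.02963 = 1.9424 (Young).
ρ_SOR = ω* − 1 = 1.9424 − 1 = 0.9424.

ω* = 1.9424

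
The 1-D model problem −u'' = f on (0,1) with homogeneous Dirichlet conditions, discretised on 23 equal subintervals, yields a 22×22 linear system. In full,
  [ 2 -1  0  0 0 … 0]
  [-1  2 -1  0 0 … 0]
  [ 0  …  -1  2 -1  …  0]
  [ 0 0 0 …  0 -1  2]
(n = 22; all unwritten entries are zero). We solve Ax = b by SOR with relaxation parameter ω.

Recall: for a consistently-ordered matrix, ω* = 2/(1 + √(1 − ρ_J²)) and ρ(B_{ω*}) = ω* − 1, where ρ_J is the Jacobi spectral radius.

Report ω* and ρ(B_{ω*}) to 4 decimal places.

½·tridiag(1,0,1) at n=22: λ_k = cos(kπ/23); max |λ| at k=1 ⇒ ρ_J = cos(π/23) ≈ 0.9907.
√(1 − cos²(π/23)) = sin(π/23) ≈ 0.13617.
ω* = 2/(1+0.13617) = 1.7603
ρ_SOR = ω* − 1 ≈ 0.7603.

ω* = 1.7603, ρ_SOR = 0.7603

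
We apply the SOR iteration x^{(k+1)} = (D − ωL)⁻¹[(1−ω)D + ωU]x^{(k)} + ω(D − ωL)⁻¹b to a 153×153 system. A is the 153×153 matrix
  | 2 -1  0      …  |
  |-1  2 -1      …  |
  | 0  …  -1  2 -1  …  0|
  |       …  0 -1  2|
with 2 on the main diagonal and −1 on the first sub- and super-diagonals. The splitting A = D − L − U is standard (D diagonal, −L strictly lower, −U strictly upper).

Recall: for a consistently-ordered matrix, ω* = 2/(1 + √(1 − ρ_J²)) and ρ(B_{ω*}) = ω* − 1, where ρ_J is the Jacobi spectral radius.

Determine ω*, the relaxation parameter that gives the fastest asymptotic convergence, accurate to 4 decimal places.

ω* = 1.9600

[ρ_J] n=153: ρ(B_J) = cos(π/(n+1)) = cos(π/154) = 0.9998.
√(1−ρ_J²) simplifies to sin(π/154) = 0.02040.
Then 2/(1+√(1−ρ_J²)) = 2/(1+0.02040); ω* = 2/1.02040 = 1.9600.
ρ_SOR = ω* − 1 = 1.9600 − 1 = 0.9600.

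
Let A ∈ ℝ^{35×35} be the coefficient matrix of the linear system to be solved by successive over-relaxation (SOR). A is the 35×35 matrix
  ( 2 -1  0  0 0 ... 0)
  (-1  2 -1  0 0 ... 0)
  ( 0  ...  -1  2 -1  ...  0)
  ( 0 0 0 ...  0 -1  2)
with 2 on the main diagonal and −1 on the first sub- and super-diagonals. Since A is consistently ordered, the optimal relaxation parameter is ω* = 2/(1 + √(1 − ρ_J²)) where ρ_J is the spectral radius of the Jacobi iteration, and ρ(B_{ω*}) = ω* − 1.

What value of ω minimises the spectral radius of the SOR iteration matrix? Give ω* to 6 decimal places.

ω* = 1.839663

spectrum of D⁻¹(L+U) = {cos(kπ/36) : 1≤k≤35}; ρ_J = cos(π/36) = 0.996195.
√(1−ρ_J²) = |sin(π/36)| = 0.0871557
So ω* = 2/1.0871557 = 1.839663 (Young).
Hence ρ(B_{ω*}) = 1.839663 − 1 = 0.839663.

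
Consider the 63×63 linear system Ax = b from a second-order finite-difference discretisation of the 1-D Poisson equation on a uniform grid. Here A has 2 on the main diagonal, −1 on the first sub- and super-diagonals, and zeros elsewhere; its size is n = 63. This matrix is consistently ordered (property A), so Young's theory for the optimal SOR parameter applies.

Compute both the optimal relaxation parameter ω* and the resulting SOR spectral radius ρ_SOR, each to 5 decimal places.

B_J for the 63×63 system has eigenvalues cos(kπ/64); ρ_J = cos(π/64) = 0.99880.
root = sin(π/64) = 0.049068  (since 1−cos² = sin²).
Young: ω* = 2/(1+√(1−ρ_J²)) = 2/(1+0.049068) = 2/1.049068 = 1.90645.
At ω = 1.90645 every |λ(B_ω)| = ω−1, so ρ_SOR = 0.90645.

ω* = 1.90645, ρ_SOR = 0.90645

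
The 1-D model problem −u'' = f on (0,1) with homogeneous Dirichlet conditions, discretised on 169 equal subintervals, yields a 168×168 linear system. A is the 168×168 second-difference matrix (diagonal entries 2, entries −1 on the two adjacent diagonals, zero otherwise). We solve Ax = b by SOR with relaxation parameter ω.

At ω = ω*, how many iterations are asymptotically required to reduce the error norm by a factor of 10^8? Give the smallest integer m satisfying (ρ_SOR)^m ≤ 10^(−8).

With n=168, ρ(Jacobi) = cos(π/169) = 0.9998272.
√(1−ρ_J²) simplifies to sin(π/169) = 0.0185882.
ω* = 2/(1+0.0185882) = 1.9635020
At ω = 1.9635020 every |λ(B_ω)| = ω−1, so ρ_SOR = 0.9635020.
Need (0.9635020)^m ≤ 10^(−8): m ≥ 8·ln10/|ln 0.9635020| = 18.4207/0.0371807 = 495.437 ⇒ m = 496.

m = 496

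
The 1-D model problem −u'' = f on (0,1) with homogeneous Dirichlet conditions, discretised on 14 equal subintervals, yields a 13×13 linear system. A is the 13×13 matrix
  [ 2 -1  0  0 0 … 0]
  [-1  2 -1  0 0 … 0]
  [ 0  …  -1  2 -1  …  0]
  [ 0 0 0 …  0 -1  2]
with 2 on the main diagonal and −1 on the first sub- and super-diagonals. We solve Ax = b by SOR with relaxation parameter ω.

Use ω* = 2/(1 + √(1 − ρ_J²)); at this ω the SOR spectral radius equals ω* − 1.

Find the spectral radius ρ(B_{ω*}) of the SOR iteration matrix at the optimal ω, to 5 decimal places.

ρ_SOR = 0.63596

spectrum of D⁻¹(L+U) = {cos(kπ/14) : 1≤k≤13}; ρ_J = cos(π/14) = 0.97493.
root = sin(π/14) = 0.222521  (since 1−cos² = sin²).
ω* = 2/(1 + 0.222521) = 2/1.222521 = 1.63596.
ρ_SOR = ω* − 1 = 1.63596 − 1 = 0.63596.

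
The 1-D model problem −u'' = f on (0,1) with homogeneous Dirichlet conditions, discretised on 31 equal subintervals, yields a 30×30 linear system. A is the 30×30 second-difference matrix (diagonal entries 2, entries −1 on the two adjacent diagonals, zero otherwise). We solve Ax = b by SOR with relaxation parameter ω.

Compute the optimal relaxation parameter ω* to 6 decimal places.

½·tridiag(1,0,1) at n=30: λ_k = cos(kπ/31); max |λ| at k=1 ⇒ ρ_J = cos(π/31) ≈ 0.994869.
√(1−ρ_J²) = |sin(π/31)| = 0.1011683
Young: ω* = 2/(1+√(1−ρ_J²)) = 2/(1+0.1011683) = 2/1.1011683 = 1.816253.
Hence ρ(B_{ω*}) = 1.816253 − 1 = 0.816253.

ω* = 1.816253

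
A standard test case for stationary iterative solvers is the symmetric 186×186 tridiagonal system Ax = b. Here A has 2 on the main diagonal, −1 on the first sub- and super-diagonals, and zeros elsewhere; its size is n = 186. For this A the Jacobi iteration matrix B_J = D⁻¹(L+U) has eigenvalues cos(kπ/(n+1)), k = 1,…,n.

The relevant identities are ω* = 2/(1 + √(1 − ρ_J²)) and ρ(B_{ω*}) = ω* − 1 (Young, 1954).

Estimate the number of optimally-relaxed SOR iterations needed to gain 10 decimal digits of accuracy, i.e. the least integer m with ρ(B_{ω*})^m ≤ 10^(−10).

m = 686

½·tridiag(1,0,1) at n=186: λ_k = cos(kπ/187); max |λ| at k=1 ⇒ ρ_J = cos(π/187) ≈ 0.9998589.
1 − cos²(π/187) = sin²(π/187) ⇒ √(1−ρ_J²) = sin(π/187) = 0.0167992.
[ω*] 2 ÷ (1 + 0.0167992) = 2 ÷ 1.0167992 = 1.9669567.
At ω = 1.9669567 every |λ(B_ω)| = ω−1, so ρ_SOR = 0.9669567.
ρ_SOR^m ≤ 10^(−10) ⇔ m ≥ 10·ln10/(−ln 0.9669567) = 23.0259/0.0336016 = 685.262; m = ⌈685.262⌉ = 686.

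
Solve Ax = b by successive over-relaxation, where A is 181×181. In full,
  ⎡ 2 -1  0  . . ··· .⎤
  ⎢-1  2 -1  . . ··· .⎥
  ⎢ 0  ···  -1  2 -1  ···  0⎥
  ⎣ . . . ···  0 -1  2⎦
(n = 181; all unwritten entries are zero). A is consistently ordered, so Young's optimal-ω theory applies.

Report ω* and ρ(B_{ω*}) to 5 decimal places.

ω* = 1.96606, ρ_SOR = 0.96606

½·tridiag(1,0,1) at n=181: λ_k = cos(kπ/182); max |λ| at k=1 ⇒ ρ_J = cos(π/182) ≈ 0.99985.
1 − cos²(π/182) = sin²(π/182) ⇒ √(1−ρ_J²) = sin(π/182) = 0.017261.
Then 2/(1+√(1−ρ_J²)) = 2/(1+0.017261); ω* = 2/1.017261 = 1.96606.
and ρ(B_{ω*}) = 1.96606 − 1 = 0.96606.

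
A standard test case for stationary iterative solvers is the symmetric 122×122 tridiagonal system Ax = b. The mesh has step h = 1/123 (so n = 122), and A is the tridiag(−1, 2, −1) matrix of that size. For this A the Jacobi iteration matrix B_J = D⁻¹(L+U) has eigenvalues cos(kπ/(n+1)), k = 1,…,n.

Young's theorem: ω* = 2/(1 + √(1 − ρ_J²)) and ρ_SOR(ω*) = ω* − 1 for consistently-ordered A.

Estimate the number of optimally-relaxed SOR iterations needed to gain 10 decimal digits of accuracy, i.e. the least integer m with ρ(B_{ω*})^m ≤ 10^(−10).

B_J for the 122×122 system has eigenvalues cos(kπ/123); ρ_J = cos(π/123) = 0.9996738.
√(1−ρ_J²) = |sin(π/123)| = 0.0255386
[ω*] 2 ÷ (1 + 0.0255386) = 2 ÷ 1.0255386 = 1.9501948.
ρ(B_{ω*}) = ω*−1 = 0.9501948
Need (0.9501948)^m ≤ 10^(−10): m ≥ 10·ln10/|ln 0.9501948| = 23.0259/0.0510883 = 450.708 ⇒ m = 451.

m = 451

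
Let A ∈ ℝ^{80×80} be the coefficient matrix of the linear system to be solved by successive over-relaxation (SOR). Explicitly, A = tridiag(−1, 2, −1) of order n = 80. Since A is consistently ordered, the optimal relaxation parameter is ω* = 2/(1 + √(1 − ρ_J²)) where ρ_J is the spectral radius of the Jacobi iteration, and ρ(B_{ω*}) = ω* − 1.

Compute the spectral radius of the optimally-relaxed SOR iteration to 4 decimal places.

B_J for the 80×80 system has eigenvalues cos(kπ/81); ρ_J = cos(π/81) = 0.9992.
√(1−ρ_J²) simplifies to sin(π/81) = 0.03878.
ω* = 2/(1+0.03878) = 1.9253
ρ_SOR = ω* − 1 = 1.9253 − 1 = 0.9253.

ρ_SOR = 0.9253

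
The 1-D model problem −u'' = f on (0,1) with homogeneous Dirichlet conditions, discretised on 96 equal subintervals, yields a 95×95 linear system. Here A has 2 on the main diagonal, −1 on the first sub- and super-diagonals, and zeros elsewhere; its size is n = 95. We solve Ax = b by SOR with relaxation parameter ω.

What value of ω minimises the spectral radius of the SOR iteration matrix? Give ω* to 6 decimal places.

ω* = 1.936635

ρ_J = max_k |cos(kπ/96)| = cos(π/96) = 0.999465
√(1 − cos²(π/96)) = sin(π/96) ≈ 0.0327191.
So ω* = 2/1.0327191 = 1.936635 (Young).
[ρ_SOR] ω* − 1 = 0.936635.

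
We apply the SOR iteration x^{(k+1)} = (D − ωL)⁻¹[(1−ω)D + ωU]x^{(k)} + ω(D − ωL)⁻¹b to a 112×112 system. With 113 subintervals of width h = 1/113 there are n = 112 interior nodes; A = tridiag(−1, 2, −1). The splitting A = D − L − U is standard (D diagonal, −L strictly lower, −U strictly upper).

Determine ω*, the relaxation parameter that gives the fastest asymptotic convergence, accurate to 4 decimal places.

n=112: λ(B_J) = 1 − λ(A)/2 = cos(kπ/113); k=1 gives ρ_J = 0.9996.
root = sin(π/113) = 0.02780  (since 1−cos² = sin²).
ω* = 2/(1+0.02780) = 1.9459
[ρ_SOR] ω* − 1 = 0.9459.

ω* = 1.9459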